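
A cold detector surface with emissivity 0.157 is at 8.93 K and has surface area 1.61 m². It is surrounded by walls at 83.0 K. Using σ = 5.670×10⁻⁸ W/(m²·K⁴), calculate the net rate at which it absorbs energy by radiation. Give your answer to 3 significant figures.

Net gain ≈ 0.680 W

Area A = 1.61 m².
Net radiated power P_net = εσA(T⁴ − T₀⁴) = 0.157×5.670×10⁻⁸×1.61×(8.93⁴ − 83.0⁴).
T⁴ − T₀⁴ = 6359.25 − 4.74583×10⁷ = -4.74519×10⁷ K⁴, so P_net = -0.680 W — negative, meaning a net gain of 0.680 W.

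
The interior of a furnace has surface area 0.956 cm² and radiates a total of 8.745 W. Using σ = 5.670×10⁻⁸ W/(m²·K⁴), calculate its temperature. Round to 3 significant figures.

T ≈ 1.13×10³ K

Area A = 0.956 cm² = 9.56×10⁻⁵ m².
P = σAT⁴ ⇒ T = (P/(σA))^(1/4) = (8.745/(5.670×10⁻⁸×9.56×10⁻⁵))^(1/4) = 1.13×10³ K.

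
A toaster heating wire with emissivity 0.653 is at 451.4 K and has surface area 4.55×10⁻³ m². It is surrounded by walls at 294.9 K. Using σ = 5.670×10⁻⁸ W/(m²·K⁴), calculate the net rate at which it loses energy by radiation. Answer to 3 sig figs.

Area A = 4.55×10⁻³ m².
Net radiated power P_net = εσA(T⁴ − T₀⁴) = 0.653×5.670×10⁻⁸×4.55×10⁻³×(451.4⁴ − 294.9⁴).
T⁴ − T₀⁴ = 4.15189×10¹⁰ − 7.56309×10⁹ = 3.39558×10¹⁰ K⁴, so P_net = 5.72 W.

Net loss ≈ 5.72 W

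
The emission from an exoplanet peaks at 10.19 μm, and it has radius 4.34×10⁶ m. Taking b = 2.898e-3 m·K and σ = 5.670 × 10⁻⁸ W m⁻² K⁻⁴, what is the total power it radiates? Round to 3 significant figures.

P ≈ 8.78×10¹⁶ W

Wien's law: T = b/λ_max = 2.898×10⁻³/1.019×10⁻⁵ = 284.396 K.
Surface area A = 4πR² = 4π(4.34×10⁶ m)² = 2.36695×10¹⁴ m².
Then P = σAT⁴ = 5.670×10⁻⁸×2.36695×10¹⁴×(284.396)⁴ = 8.78×10¹⁶ W.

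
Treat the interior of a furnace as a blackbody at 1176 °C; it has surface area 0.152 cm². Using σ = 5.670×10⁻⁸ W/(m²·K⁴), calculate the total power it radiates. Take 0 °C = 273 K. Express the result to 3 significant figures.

P ≈ 3.80 W

T = 1176 °C + 273 = 1449 K.
Area A = 0.152 cm² = 1.52×10⁻⁵ m².
P = σAT⁴ = 5.670×10⁻⁸ × 1.52×10⁻⁵ × (1449)⁴ = 3.80 W.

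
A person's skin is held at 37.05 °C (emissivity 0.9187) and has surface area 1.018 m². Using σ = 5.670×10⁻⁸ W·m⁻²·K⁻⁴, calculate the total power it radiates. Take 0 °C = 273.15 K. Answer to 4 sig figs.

P ≈ 491.0 W

T = 37.05 °C + 273.15 = 310.20 K.
Area A = 1.018 m².
P = εσAT⁴ = 0.9187 × 5.670×10⁻⁸ × 1.018 × (310.20)⁴ = 491.0 W.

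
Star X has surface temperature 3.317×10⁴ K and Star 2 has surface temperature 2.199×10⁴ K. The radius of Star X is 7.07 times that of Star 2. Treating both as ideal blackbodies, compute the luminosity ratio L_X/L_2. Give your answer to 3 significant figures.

L_X/L_2 ≈ 259

L ∝ R²T⁴, so L_X/L_2 = (R_X/R_2)²(T_X/T_2)⁴ = (7.07)² × (3.317×10⁴/2.199×10⁴)⁴ = 49.9849 × 5.17703 = 259.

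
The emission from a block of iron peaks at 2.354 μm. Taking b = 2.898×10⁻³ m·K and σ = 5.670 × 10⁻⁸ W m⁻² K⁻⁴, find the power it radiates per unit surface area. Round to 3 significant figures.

Wien's law: T = b/λ_max = 2.898×10⁻³/2.354×10⁻⁶ = 1231.10 K.
Then I = σT⁴ = 5.670×10⁻⁸×(1231.10)⁴ = 1.30×10⁵ W/m².

I ≈ 1.30×10⁵ W/m²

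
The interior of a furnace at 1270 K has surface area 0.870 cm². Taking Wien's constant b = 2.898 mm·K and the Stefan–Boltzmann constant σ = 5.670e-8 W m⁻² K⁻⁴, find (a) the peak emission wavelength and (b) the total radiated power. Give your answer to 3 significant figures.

(a) λ_max = b/T = 2.898×10⁻³/1270 = 2.282×10⁻⁶ m = 2.28 μm.
Area A = 0.870 cm² = 8.70×10⁻⁵ m².
(b) P = σAT⁴ = 5.670×10⁻⁸×8.70×10⁻⁵×(1270)⁴ = 12.8 W.

λ_max ≈ 2.28 μm; P ≈ 12.8 W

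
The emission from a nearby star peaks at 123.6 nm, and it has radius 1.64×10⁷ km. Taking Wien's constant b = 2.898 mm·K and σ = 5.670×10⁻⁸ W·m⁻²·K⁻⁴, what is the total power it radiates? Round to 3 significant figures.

Wien's law: T = b/λ_max = 2.898×10⁻³/1.236×10⁻⁷ = 23446.6 K.
Surface area A = 4πR² = 4π(1.64×10¹⁰ m)² = 3.37985×10²¹ m².
Then P = σAT⁴ = 5.670×10⁻⁸×3.37985×10²¹×(23446.6)⁴ = 5.79×10³¹ W.

P ≈ 5.79×10³¹ W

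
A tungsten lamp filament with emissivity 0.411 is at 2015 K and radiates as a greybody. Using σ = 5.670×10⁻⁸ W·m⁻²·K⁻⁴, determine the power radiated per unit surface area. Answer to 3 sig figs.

I ≈ 3.84×10⁵ W/m²

Stefan–Boltzmann: I = εσT⁴ = 0.411 × 5.670×10⁻⁸ × (2015)⁴ = 3.84×10⁵ W/m².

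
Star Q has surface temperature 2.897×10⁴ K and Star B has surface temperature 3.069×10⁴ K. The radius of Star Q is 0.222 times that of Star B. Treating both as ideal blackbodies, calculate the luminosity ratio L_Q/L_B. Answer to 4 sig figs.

L_Q/L_B ≈ 0.03913

L ∝ R²T⁴, so L_Q/L_B = (R_Q/R_B)²(T_Q/T_B)⁴ = (0.222)² × (2.897×10⁴/3.069×10⁴)⁴ = 0.049284 × 0.793974 = 0.03913.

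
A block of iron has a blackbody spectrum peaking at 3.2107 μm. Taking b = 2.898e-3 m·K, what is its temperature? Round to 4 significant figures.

Wien's law gives T = b/λ_max = (2.898×10⁻³ m·K)/(3.2107×10⁻⁶ m) = 902.6 K.

T ≈ 902.6 K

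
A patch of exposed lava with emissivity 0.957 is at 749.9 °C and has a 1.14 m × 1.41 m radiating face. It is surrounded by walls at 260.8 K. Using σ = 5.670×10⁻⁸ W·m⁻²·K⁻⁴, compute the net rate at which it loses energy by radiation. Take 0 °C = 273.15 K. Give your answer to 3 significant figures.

T = 749.9 °C + 273.15 = 1023.05 K.
Area A = 1.14 × 1.41 = 1.6074 m².
Net radiated power P_net = εσA(T⁴ − T₀⁴) = 0.957×5.670×10⁻⁸×1.6074×(1023.05⁴ − 260.8⁴).
T⁴ − T₀⁴ = 1.09544×10¹² − 4.62626×10⁹ = 1.09081×10¹² K⁴, so P_net = 9.51×10⁴ W.

Net loss ≈ 9.51×10⁴ W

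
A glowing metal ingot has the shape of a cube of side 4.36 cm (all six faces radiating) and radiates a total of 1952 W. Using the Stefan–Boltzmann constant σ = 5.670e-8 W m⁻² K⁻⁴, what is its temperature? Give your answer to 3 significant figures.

T ≈ 1.32×10³ K

Area A = 6s² = 6×(0.0436 m)² = 0.0114058 m².
P = σAT⁴ ⇒ T = (P/(σA))^(1/4) = (1952/(5.670×10⁻⁸×0.0114058))^(1/4) = 1.32×10³ K.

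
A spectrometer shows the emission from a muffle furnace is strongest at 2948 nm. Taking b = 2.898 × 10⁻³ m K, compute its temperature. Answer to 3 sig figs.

T ≈ 983 K

Wien's law gives T = b/λ_max = (2.898×10⁻³ m·K)/(2.948×10⁻⁶ m) = 983 K.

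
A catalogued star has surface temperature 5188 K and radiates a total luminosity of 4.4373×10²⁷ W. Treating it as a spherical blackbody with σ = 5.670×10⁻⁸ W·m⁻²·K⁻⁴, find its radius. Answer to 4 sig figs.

L = 4πR²σT⁴ ⇒ R = √(L/(4πσT⁴)).
σT⁴ = 4.10755×10⁷ W/m², so R = √(4.4373×10²⁷/(4π×4.10755×10⁷)) = 2.932×10⁹ m.

R ≈ 2.932×10⁹ m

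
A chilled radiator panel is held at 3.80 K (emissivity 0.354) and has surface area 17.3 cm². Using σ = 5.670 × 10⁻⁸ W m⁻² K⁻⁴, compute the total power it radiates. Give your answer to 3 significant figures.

P ≈ 7.24×10⁻⁹ W

Area A = 17.3 cm² = 1.73×10⁻³ m².
P = εσAT⁴ = 0.354 × 5.670×10⁻⁸ × 1.73×10⁻³ × (3.80)⁴ = 7.24×10⁻⁹ W.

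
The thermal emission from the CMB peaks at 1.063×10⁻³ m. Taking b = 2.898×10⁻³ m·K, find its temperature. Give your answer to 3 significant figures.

T ≈ 2.73 K

Wien's law gives T = b/λ_max = (2.898×10⁻³ m·K)/(1.063×10⁻³ m) = 2.73 K.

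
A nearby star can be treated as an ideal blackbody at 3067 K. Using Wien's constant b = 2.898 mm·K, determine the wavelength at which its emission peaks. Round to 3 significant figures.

Wien's displacement law: λ_max = b/T = (2.898×10⁻³ m·K)/(3067 K) = 9.449×10⁻⁷ m.
That is 0.945 μm, in the infrared range.

λ_max ≈ 0.945 μm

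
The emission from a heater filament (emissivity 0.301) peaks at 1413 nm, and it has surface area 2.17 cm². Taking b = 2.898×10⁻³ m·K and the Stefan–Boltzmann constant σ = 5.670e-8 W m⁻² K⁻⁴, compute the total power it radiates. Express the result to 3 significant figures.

Wien's law: T = b/λ_max = 2.898×10⁻³/1.413×10⁻⁶ = 2050.96 K.
Area A = 2.17 cm² = 2.17×10⁻⁴ m².
Then P = εσAT⁴ = 0.301×5.670×10⁻⁸×2.17×10⁻⁴×(2050.96)⁴ = 65.5 W.

P ≈ 65.5 W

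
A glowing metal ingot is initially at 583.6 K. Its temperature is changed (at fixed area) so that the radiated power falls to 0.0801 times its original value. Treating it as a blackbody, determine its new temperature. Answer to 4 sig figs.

T₂ ≈ 310.5 K

P ∝ T⁴, so T₂/T₁ = (P₂/P₁)^(1/4) = (0.0801)^(1/4) = 0.531996.
T₂ = 583.6 × 0.531996 = 310.5 K.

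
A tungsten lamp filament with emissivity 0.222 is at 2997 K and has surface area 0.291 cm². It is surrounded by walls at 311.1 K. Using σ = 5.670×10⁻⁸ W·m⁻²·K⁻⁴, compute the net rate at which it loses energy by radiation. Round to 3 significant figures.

Net loss ≈ 29.5 W

Area A = 0.291 cm² = 2.91×10⁻⁵ m².
Net radiated power P_net = εσA(T⁴ − T₀⁴) = 0.222×5.670×10⁻⁸×2.91×10⁻⁵×(2997⁴ − 311.1⁴).
T⁴ − T₀⁴ = 8.06765×10¹³ − 9.36699×10⁹ = 8.06671×10¹³ K⁴, so P_net = 29.5 W.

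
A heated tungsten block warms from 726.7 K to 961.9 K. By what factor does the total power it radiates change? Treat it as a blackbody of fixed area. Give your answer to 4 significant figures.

P ∝ T⁴, so P₂/P₁ = (T₂/T₁)⁴ = (961.9/726.7)⁴ = (1.32365)⁴ = 3.070.

P₂/P₁ ≈ 3.070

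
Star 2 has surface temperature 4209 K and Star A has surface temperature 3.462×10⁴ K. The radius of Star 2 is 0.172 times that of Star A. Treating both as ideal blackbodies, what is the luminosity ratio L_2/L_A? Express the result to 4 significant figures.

L ∝ R²T⁴, so L_2/L_A = (R_2/R_A)²(T_2/T_A)⁴ = (0.172)² × (4209/3.462×10⁴)⁴ = 0.029584 × 2.18478×10⁻⁴ = 6.463×10⁻⁶.

L_2/L_A ≈ 6.463×10⁻⁶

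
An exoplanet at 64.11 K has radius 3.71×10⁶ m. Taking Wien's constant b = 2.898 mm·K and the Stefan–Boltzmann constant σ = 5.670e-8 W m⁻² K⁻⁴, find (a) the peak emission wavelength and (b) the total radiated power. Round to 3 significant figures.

λ_max ≈ 45.2 μm; P ≈ 1.66×10¹⁴ W

(a) λ_max = b/T = 2.898×10⁻³/64.11 = 4.520×10⁻⁵ m = 45.2 μm.
Surface area A = 4πR² = 4π(3.71×10⁶ m)² = 1.72965×10¹⁴ m².
(b) P = σAT⁴ = 5.670×10⁻⁸×1.72965×10¹⁴×(64.11)⁴ = 1.66×10¹⁴ W.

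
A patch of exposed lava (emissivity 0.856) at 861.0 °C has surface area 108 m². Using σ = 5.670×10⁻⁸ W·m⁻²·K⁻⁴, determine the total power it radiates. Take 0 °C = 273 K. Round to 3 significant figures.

T = 861.0 °C + 273 = 1134.0 K.
Area A = 108 m².
P = εσAT⁴ = 0.856 × 5.670×10⁻⁸ × 108 × (1134.0)⁴ = 8.67×10⁶ W.

P ≈ 8.67×10⁶ W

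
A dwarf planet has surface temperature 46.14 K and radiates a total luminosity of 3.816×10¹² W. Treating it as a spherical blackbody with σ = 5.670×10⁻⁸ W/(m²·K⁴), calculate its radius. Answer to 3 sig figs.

L = 4πR²σT⁴ ⇒ R = √(L/(4πσT⁴)).
σT⁴ = 0.256977 W/m², so R = √(3.816×10¹²/(4π×0.256977)) = 1.09×10⁶ m.

R ≈ 1.09×10⁶ m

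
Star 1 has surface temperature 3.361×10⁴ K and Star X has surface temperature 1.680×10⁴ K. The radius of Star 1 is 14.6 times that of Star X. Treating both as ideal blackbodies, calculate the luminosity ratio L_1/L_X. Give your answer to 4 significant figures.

L_1/L_X ≈ 3415

L ∝ R²T⁴, so L_1/L_X = (R_1/R_X)²(T_1/T_X)⁴ = (14.6)² × (3.361×10⁴/1.680×10⁴)⁴ = 213.16 × 16.0191 = 3415.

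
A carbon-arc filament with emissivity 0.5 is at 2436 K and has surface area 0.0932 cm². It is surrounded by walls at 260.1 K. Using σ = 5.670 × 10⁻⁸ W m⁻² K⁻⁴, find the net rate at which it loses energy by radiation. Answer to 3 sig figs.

Net loss ≈ 9.30 W

Area A = 0.0932 cm² = 9.32×10⁻⁶ m².
Net radiated power P_net = εσA(T⁴ − T₀⁴) = 0.5×5.670×10⁻⁸×9.32×10⁻⁶×(2436⁴ − 260.1⁴).
T⁴ − T₀⁴ = 3.52135×10¹³ − 4.57679×10⁹ = 3.52089×10¹³ K⁴, so P_net = 9.30 W.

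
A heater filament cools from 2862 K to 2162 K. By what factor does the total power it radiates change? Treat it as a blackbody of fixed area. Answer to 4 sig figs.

P₂/P₁ ≈ 0.3256

P ∝ T⁴, so P₂/P₁ = (T₂/T₁)⁴ = (2162/2862)⁴ = (0.755416)⁴ = 0.3256.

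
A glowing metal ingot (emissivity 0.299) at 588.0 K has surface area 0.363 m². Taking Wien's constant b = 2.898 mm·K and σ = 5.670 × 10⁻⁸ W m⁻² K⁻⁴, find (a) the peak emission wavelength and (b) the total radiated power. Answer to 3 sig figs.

λ_max ≈ 4.93 μm; P ≈ 736 W

(a) λ_max = b/T = 2.898×10⁻³/588.0 = 4.929×10⁻⁶ m = 4.93 μm.
Area A = 0.363 m².
(b) P = εσAT⁴ = 0.299×5.670×10⁻⁸×0.363×(588.0)⁴ = 736 W.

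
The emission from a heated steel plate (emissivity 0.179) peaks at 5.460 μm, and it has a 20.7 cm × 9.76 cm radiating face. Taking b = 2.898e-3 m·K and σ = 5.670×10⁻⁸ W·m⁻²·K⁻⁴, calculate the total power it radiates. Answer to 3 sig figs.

Wien's law: T = b/λ_max = 2.898×10⁻³/5.460×10⁻⁶ = 530.769 K.
Area A = 0.207 × 0.0976 = 0.0202032 m².
Then P = εσAT⁴ = 0.179×5.670×10⁻⁸×0.0202032×(530.769)⁴ = 16.3 W.

P ≈ 16.3 W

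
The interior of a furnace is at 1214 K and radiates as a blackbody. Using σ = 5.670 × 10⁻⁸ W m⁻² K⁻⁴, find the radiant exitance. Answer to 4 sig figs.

I ≈ 1.232×10⁵ W/m²

Stefan–Boltzmann: I = σT⁴ = 5.670×10⁻⁸ × (1214)⁴ = 1.232×10⁵ W/m².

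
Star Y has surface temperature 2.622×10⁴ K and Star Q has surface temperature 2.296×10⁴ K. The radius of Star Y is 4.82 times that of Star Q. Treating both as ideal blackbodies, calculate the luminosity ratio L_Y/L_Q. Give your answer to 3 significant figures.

L ∝ R²T⁴, so L_Y/L_Q = (R_Y/R_Q)²(T_Y/T_Q)⁴ = (4.82)² × (2.622×10⁴/2.296×10⁴)⁴ = 23.2324 × 1.70076 = 39.5.

L_Y/L_Q ≈ 39.5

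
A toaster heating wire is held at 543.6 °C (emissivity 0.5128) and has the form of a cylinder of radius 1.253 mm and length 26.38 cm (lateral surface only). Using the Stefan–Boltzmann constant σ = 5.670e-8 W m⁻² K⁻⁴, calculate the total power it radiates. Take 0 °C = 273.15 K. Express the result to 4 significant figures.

P ≈ 26.87 W

T = 543.6 °C + 273.15 = 816.75 K.
Lateral area A = 2πrL = 2π×1.253×10⁻³×0.2638 = 2.07685×10⁻³ m².
P = εσAT⁴ = 0.5128 × 5.670×10⁻⁸ × 2.07685×10⁻³ × (816.75)⁴ = 26.87 W.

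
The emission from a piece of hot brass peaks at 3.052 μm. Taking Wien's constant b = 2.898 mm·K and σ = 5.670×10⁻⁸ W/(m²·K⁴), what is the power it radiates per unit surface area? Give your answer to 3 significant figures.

I ≈ 4.61×10⁴ W/m²

Wien's law: T = b/λ_max = 2.898×10⁻³/3.052×10⁻⁶ = 949.541 K.
Then I = σT⁴ = 5.670×10⁻⁸×(949.541)⁴ = 4.61×10⁴ W/m².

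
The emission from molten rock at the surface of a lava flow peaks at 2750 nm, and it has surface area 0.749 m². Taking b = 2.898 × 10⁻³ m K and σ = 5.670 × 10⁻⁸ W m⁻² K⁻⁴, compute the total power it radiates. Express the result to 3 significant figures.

P ≈ 5.24×10⁴ W

Wien's law: T = b/λ_max = 2.898×10⁻³/2.750×10⁻⁶ = 1053.82 K.
Area A = 0.749 m².
Then P = σAT⁴ = 5.670×10⁻⁸×0.749×(1053.82)⁴ = 5.24×10⁴ W.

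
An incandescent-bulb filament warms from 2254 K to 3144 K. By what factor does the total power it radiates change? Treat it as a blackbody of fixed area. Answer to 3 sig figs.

P ∝ T⁴, so P₂/P₁ = (T₂/T₁)⁴ = (3144/2254)⁴ = (1.39485)⁴ = 3.79.

P₂/P₁ ≈ 3.79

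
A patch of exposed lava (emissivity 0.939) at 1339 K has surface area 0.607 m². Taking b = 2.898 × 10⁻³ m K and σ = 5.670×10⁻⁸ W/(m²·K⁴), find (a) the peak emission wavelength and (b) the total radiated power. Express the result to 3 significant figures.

λ_max ≈ 2.16 μm; P ≈ 1.04×10⁵ W

(a) λ_max = b/T = 2.898×10⁻³/1339 = 2.164×10⁻⁶ m = 2.16 μm.
Area A = 0.607 m².
(b) P = εσAT⁴ = 0.939×5.670×10⁻⁸×0.607×(1339)⁴ = 1.04×10⁵ W.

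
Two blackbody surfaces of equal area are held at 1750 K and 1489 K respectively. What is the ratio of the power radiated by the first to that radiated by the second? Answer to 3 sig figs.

With equal areas, P₁/P₂ = (T₁/T₂)⁴ = (1750/1489)⁴ = 1.91.

P₁/P₂ ≈ 1.91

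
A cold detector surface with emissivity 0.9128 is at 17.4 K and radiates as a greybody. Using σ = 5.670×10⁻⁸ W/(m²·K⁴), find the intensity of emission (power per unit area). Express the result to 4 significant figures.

I ≈ 4.744×10⁻³ W/m²

Stefan–Boltzmann: I = εσT⁴ = 0.9128 × 5.670×10⁻⁸ × (17.4)⁴ = 4.744×10⁻³ W/m².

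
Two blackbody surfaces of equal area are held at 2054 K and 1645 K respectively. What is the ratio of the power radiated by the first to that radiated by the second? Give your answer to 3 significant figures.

P₁/P₂ ≈ 2.43

With equal areas, P₁/P₂ = (T₁/T₂)⁴ = (2054/1645)⁴ = 2.43.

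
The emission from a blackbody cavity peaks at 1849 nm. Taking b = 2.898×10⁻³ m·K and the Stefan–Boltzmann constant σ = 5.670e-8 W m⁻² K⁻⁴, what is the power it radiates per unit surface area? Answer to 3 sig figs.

I ≈ 3.42×10⁵ W/m²

Wien's law: T = b/λ_max = 2.898×10⁻³/1.849×10⁻⁶ = 1567.33 K.
Then I = σT⁴ = 5.670×10⁻⁸×(1567.33)⁴ = 3.42×10⁵ W/m².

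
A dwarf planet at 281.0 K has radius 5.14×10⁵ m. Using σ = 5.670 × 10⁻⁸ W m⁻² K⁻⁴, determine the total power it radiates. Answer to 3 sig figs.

Surface area A = 4πR² = 4π(5.14×10⁵ m)² = 3.31998×10¹² m².
P = σAT⁴ = 5.670×10⁻⁸ × 3.31998×10¹² × (281.0)⁴ = 1.17×10¹⁵ W.

P ≈ 1.17×10¹⁵ W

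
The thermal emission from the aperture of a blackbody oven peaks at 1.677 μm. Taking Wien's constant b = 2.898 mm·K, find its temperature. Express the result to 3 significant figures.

T ≈ 1.73×10³ K

Wien's law gives T = b/λ_max = (2.898×10⁻³ m·K)/(1.677×10⁻⁶ m) = 1.73×10³ K.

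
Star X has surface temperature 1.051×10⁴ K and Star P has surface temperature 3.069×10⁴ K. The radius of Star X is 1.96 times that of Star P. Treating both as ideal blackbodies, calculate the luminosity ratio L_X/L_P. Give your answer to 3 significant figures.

L ∝ R²T⁴, so L_X/L_P = (R_X/R_P)²(T_X/T_P)⁴ = (1.96)² × (1.051×10⁴/3.069×10⁴)⁴ = 3.8416 × 0.0137538 = 0.0528.

L_X/L_P ≈ 0.0528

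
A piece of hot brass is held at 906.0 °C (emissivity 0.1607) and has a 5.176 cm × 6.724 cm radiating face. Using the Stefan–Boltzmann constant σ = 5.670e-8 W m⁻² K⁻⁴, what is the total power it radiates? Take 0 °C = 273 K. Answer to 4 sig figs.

T = 906.0 °C + 273 = 1179.0 K.
Area A = 0.05176 × 0.06724 = 3.48034×10⁻³ m².
P = εσAT⁴ = 0.1607 × 5.670×10⁻⁸ × 3.48034×10⁻³ × (1179.0)⁴ = 61.27 W.

P ≈ 61.27 W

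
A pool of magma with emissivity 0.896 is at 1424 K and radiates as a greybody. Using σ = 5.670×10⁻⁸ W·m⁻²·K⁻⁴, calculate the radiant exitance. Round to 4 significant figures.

Stefan–Boltzmann: I = εσT⁴ = 0.896 × 5.670×10⁻⁸ × (1424)⁴ = 2.089×10⁵ W/m².

I ≈ 2.089×10⁵ W/m²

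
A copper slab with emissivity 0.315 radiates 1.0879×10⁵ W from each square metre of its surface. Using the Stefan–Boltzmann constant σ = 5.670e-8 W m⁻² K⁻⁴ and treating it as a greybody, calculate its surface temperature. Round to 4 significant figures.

I = εσT⁴, so T = (I/εσ)^(1/4) = (1.0879×10⁵/(0.315×5.670×10⁻⁸))^(1/4) = 1571 K.

T ≈ 1571 K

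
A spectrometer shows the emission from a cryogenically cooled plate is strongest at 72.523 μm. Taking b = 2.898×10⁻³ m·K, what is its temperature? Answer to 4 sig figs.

T ≈ 39.96 K

Wien's law gives T = b/λ_max = (2.898×10⁻³ m·K)/(7.2523×10⁻⁵ m) = 39.96 K.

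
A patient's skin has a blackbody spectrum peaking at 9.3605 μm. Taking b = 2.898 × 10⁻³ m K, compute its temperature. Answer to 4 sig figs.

T ≈ 309.6 K

Wien's law gives T = b/λ_max = (2.898×10⁻³ m·K)/(9.3605×10⁻⁶ m) = 309.6 K.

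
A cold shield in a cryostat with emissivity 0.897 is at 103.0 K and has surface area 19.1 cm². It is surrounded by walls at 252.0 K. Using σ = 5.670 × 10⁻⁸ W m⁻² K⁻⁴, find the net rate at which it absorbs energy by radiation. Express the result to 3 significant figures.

Net gain ≈ 0.381 W

Area A = 19.1 cm² = 1.91×10⁻³ m².
Net radiated power P_net = εσA(T⁴ − T₀⁴) = 0.897×5.670×10⁻⁸×1.91×10⁻³×(103.0⁴ − 252.0⁴).
T⁴ − T₀⁴ = 1.12551×10⁸ − 4.03276×10⁹ = -3.92021×10⁹ K⁴, so P_net = -0.381 W — negative, meaning a net gain of 0.381 W.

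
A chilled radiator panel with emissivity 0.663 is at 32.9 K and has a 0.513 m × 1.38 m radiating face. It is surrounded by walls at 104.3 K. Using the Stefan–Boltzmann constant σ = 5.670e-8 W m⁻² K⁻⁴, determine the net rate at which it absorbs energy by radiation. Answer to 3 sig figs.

Net gain ≈ 3.12 W

Area A = 0.513 × 1.38 = 0.70794 m².
Net radiated power P_net = εσA(T⁴ − T₀⁴) = 0.663×5.670×10⁻⁸×0.70794×(32.9⁴ − 104.3⁴).
T⁴ − T₀⁴ = 1.17161×10⁶ − 1.18342×10⁸ = -1.17170×10⁸ K⁴, so P_net = -3.12 W — negative, meaning a net gain of 3.12 W.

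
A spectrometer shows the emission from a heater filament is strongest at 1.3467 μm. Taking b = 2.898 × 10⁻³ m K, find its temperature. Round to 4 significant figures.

Wien's law gives T = b/λ_max = (2.898×10⁻³ m·K)/(1.3467×10⁻⁶ m) = 2152 K.

T ≈ 2152 K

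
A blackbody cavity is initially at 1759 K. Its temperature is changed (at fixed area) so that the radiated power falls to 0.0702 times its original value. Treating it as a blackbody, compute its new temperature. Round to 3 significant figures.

P ∝ T⁴, so T₂/T₁ = (P₂/P₁)^(1/4) = (0.0702)^(1/4) = 0.514736.
T₂ = 1759 × 0.514736 = 905 K.

T₂ ≈ 905 K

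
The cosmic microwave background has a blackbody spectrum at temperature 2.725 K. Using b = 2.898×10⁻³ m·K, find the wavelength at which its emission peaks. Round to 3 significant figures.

Wien's displacement law: λ_max = b/T = (2.898×10⁻³ m·K)/(2.725 K) = 1.063×10⁻³ m.
That is 1.06 mm, in the microwave range.

λ_max ≈ 1.06 mm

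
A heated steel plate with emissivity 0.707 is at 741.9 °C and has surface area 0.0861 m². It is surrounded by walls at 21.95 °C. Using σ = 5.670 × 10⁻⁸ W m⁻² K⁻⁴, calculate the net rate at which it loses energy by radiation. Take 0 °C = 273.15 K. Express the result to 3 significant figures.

Net loss ≈ 3.64×10³ W

T = 741.9 °C + 273.15 = 1015.05 K.
Surroundings: T = 21.95 °C + 273.15 = 295.10 K.
Area A = 0.0861 m².
Net radiated power P_net = εσA(T⁴ − T₀⁴) = 0.707×5.670×10⁻⁸×0.0861×(1015.05⁴ − 295.10⁴).
T⁴ − T₀⁴ = 1.06157×10¹² − 7.58362×10⁹ = 1.05399×10¹² K⁴, so P_net = 3.64×10³ W.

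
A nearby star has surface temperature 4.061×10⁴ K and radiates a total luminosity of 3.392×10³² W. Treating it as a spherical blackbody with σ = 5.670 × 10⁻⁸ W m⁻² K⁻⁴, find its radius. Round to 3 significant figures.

L = 4πR²σT⁴ ⇒ R = √(L/(4πσT⁴)).
σT⁴ = 1.54211×10¹¹ W/m², so R = √(3.392×10³²/(4π×1.54211×10¹¹)) = 1.32×10¹⁰ m.

R ≈ 1.32×10¹⁰ m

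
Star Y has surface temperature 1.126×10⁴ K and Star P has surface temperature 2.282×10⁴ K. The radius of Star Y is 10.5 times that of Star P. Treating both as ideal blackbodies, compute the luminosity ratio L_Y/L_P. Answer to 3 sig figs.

L_Y/L_P ≈ 6.54

L ∝ R²T⁴, so L_Y/L_P = (R_Y/R_P)²(T_Y/T_P)⁴ = (10.5)² × (1.126×10⁴/2.282×10⁴)⁴ = 110.25 × 0.0592777 = 6.54.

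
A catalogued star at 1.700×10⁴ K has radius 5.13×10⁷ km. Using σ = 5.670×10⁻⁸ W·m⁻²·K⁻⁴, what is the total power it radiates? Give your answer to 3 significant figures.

Surface area A = 4πR² = 4π(5.13×10¹⁰ m)² = 3.30708×10²² m².
P = σAT⁴ = 5.670×10⁻⁸ × 3.30708×10²² × (1.700×10⁴)⁴ = 1.57×10³² W.

P ≈ 1.57×10³² W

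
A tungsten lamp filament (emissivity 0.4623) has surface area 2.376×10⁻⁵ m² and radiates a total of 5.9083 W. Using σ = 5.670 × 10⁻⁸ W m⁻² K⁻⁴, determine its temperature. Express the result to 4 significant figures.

T ≈ 1755 K

Area A = 2.376×10⁻⁵ m².
P = εσAT⁴ ⇒ T = (P/(εσA))^(1/4) = (5.9083/(0.4623×5.670×10⁻⁸×2.376×10⁻⁵))^(1/4) = 1755 K.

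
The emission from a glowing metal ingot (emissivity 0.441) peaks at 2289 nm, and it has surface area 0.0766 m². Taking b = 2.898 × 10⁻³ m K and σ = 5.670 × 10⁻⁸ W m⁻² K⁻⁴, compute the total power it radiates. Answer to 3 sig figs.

Wien's law: T = b/λ_max = 2.898×10⁻³/2.289×10⁻⁶ = 1266.06 K.
Area A = 0.0766 m².
Then P = εσAT⁴ = 0.441×5.670×10⁻⁸×0.0766×(1266.06)⁴ = 4.92×10³ W.

P ≈ 4.92×10³ W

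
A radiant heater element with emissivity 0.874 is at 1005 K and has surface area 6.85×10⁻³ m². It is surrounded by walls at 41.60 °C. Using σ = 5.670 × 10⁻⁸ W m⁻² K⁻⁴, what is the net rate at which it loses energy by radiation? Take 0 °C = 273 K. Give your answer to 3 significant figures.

Net loss ≈ 343 W

Surroundings: T = 41.60 °C + 273 = 314.60 K.
Area A = 6.85×10⁻³ m².
Net radiated power P_net = εσA(T⁴ − T₀⁴) = 0.874×5.670×10⁻⁸×6.85×10⁻³×(1005⁴ − 314.60⁴).
T⁴ − T₀⁴ = 1.02015×10¹² − 9.79569×10⁹ = 1.01035×10¹² K⁴, so P_net = 343 W.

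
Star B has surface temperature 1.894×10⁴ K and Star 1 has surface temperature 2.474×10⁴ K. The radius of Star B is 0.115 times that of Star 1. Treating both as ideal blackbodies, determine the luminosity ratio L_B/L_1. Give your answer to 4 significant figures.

L_B/L_1 ≈ 4.543×10⁻³

L ∝ R²T⁴, so L_B/L_1 = (R_B/R_1)²(T_B/T_1)⁴ = (0.115)² × (1.894×10⁴/2.474×10⁴)⁴ = 0.013225 × 0.343496 = 4.543×10⁻³.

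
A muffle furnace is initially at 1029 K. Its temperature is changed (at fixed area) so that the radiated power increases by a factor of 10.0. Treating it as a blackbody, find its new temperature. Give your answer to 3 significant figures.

P ∝ T⁴, so T₂/T₁ = (P₂/P₁)^(1/4) = (10.0)^(1/4) = 1.77828.
T₂ = 1029 × 1.77828 = 1.83×10³ K.

T₂ ≈ 1.83×10³ K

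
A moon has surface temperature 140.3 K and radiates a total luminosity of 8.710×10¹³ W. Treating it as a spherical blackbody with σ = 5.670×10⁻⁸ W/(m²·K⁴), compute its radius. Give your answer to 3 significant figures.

L = 4πR²σT⁴ ⇒ R = √(L/(4πσT⁴)).
σT⁴ = 21.9692 W/m², so R = √(8.710×10¹³/(4π×21.9692)) = 5.62×10⁵ m.

R ≈ 5.62×10⁵ m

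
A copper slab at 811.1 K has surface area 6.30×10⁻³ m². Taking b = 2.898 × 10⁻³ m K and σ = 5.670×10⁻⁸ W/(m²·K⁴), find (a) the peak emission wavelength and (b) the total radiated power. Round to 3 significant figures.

(a) λ_max = b/T = 2.898×10⁻³/811.1 = 3.573×10⁻⁶ m = 3.57 μm.
Area A = 6.30×10⁻³ m².
(b) P = σAT⁴ = 5.670×10⁻⁸×6.30×10⁻³×(811.1)⁴ = 155 W.

λ_max ≈ 3.57 μm; P ≈ 155 W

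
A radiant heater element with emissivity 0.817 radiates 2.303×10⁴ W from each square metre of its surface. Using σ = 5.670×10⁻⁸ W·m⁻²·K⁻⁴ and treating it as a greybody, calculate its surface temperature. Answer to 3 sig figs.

T ≈ 840 K

I = εσT⁴, so T = (I/εσ)^(1/4) = (2.303×10⁴/(0.817×5.670×10⁻⁸))^(1/4) = 840 K.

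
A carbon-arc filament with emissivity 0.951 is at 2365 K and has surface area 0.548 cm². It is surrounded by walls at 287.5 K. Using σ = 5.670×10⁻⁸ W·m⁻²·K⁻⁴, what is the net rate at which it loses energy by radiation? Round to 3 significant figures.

Area A = 0.548 cm² = 5.48×10⁻⁵ m².
Net radiated power P_net = εσA(T⁴ − T₀⁴) = 0.951×5.670×10⁻⁸×5.48×10⁻⁵×(2365⁴ − 287.5⁴).
T⁴ − T₀⁴ = 3.12842×10¹³ − 6.83206×10⁹ = 3.12774×10¹³ K⁴, so P_net = 92.4 W.

Net loss ≈ 92.4 W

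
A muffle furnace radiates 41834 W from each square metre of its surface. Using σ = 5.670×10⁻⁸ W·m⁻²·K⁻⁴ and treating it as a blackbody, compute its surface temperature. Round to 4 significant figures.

T ≈ 926.8 K

I = σT⁴, so T = (I/σ)^(1/4) = (41834/(5.670×10⁻⁸))^(1/4) = 926.8 K.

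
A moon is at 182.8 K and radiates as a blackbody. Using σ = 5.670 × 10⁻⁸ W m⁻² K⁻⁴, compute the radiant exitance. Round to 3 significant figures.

I ≈ 63.3 W/m²

Stefan–Boltzmann: I = σT⁴ = 5.670×10⁻⁸ × (182.8)⁴ = 63.3 W/m².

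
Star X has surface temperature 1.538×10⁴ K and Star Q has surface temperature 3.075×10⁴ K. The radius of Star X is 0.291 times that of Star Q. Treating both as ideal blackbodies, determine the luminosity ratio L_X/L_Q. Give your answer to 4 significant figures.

L_X/L_Q ≈ 5.299×10⁻³

L ∝ R²T⁴, so L_X/L_Q = (R_X/R_Q)²(T_X/T_Q)⁴ = (0.291)² × (1.538×10⁴/3.075×10⁴)⁴ = 0.084681 × 0.0625813 = 5.299×10⁻³.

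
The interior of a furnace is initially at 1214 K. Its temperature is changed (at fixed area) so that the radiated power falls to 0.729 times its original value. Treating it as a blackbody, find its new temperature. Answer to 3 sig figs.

T₂ ≈ 1.12×10³ K

P ∝ T⁴, so T₂/T₁ = (P₂/P₁)^(1/4) = (0.729)^(1/4) = 0.924021.
T₂ = 1214 × 0.924021 = 1.12×10³ K.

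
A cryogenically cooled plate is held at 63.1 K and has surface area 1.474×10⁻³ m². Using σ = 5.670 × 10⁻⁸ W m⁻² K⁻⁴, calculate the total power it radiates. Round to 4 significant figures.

P ≈ 1.325×10⁻³ W

Area A = 1.474×10⁻³ m².
P = σAT⁴ = 5.670×10⁻⁸ × 1.474×10⁻³ × (63.1)⁴ = 1.325×10⁻³ W.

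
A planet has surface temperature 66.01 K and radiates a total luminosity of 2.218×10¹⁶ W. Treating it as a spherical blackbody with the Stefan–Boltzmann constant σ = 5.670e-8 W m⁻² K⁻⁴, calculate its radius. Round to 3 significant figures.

L = 4πR²σT⁴ ⇒ R = √(L/(4πσT⁴)).
σT⁴ = 1.07652 W/m², so R = √(2.218×10¹⁶/(4π×1.07652)) = 4.05×10⁷ m.

R ≈ 4.05×10⁷ m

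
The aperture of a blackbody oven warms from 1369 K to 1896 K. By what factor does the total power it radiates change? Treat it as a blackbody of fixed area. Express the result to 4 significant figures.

P₂/P₁ ≈ 3.679

P ∝ T⁴, so P₂/P₁ = (T₂/T₁)⁴ = (1896/1369)⁴ = (1.38495)⁴ = 3.679.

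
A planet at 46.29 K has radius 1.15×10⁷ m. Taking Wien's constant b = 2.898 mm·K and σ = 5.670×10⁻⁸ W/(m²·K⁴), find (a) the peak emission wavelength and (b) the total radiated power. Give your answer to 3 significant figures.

(a) λ_max = b/T = 2.898×10⁻³/46.29 = 6.261×10⁻⁵ m = 62.6 μm.
Surface area A = 4πR² = 4π(1.15×10⁷ m)² = 1.66190×10¹⁵ m².
(b) P = σAT⁴ = 5.670×10⁻⁸×1.66190×10¹⁵×(46.29)⁴ = 4.33×10¹⁴ W.

λ_max ≈ 62.6 μm; P ≈ 4.33×10¹⁴ W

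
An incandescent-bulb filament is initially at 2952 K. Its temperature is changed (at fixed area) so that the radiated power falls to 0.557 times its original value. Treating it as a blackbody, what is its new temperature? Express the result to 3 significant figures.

P ∝ T⁴, so T₂/T₁ = (P₂/P₁)^(1/4) = (0.557)^(1/4) = 0.863901.
T₂ = 2952 × 0.863901 = 2.55×10³ K.

T₂ ≈ 2.55×10³ K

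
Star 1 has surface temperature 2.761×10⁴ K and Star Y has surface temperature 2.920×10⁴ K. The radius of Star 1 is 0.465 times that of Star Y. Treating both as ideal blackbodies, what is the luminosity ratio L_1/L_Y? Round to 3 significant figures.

L_1/L_Y ≈ 0.173

L ∝ R²T⁴, so L_1/L_Y = (R_1/R_Y)²(T_1/T_Y)⁴ = (0.465)² × (2.761×10⁴/2.920×10⁴)⁴ = 0.216225 × 0.799345 = 0.173.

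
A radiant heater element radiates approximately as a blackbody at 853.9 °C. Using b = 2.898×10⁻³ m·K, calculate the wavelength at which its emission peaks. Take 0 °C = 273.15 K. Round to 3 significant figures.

λ_max ≈ 2.57 μm

T = 853.9 °C + 273.15 = 1127.05 K.
Wien's displacement law: λ_max = b/T = (2.898×10⁻³ m·K)/(1127.05 K) = 2.571×10⁻⁶ m.
That is 2.57 μm, in the infrared range.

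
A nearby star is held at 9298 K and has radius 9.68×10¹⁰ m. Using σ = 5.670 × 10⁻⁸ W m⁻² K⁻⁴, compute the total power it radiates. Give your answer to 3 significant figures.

P ≈ 4.99×10³¹ W

Surface area A = 4πR² = 4π(9.68×10¹⁰ m)² = 1.17750×10²³ m².
P = σAT⁴ = 5.670×10⁻⁸ × 1.17750×10²³ × (9298)⁴ = 4.99×10³¹ W.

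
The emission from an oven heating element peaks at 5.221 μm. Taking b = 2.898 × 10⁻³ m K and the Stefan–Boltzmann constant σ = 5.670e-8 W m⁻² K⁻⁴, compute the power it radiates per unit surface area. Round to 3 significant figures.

Wien's law: T = b/λ_max = 2.898×10⁻³/5.221×10⁻⁶ = 555.066 K.
Then I = σT⁴ = 5.670×10⁻⁸×(555.066)⁴ = 5.38×10³ W/m².

I ≈ 5.38×10³ W/m²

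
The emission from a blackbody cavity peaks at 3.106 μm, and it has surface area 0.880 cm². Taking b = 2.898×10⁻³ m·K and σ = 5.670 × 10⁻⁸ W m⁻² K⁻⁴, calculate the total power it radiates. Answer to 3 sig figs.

P ≈ 3.78 W

Wien's law: T = b/λ_max = 2.898×10⁻³/3.106×10⁻⁶ = 933.033 K.
Area A = 0.880 cm² = 8.80×10⁻⁵ m².
Then P = σAT⁴ = 5.670×10⁻⁸×8.80×10⁻⁵×(933.033)⁴ = 3.78 W.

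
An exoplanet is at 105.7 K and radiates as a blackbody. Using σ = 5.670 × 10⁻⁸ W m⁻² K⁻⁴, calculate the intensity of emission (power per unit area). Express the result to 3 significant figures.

I ≈ 7.08 W/m²

Stefan–Boltzmann: I = σT⁴ = 5.670×10⁻⁸ × (105.7)⁴ = 7.08 W/m².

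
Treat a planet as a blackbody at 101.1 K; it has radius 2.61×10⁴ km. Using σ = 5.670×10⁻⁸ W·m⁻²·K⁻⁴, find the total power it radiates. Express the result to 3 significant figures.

P ≈ 5.07×10¹⁶ W

Surface area A = 4πR² = 4π(2.61×10⁷ m)² = 8.56034×10¹⁵ m².
P = σAT⁴ = 5.670×10⁻⁸ × 8.56034×10¹⁵ × (101.1)⁴ = 5.07×10¹⁶ W.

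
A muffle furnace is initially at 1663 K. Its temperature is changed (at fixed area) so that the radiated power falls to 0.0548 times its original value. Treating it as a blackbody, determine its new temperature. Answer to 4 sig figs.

T₂ ≈ 804.6 K

P ∝ T⁴, so T₂/T₁ = (P₂/P₁)^(1/4) = (0.0548)^(1/4) = 0.483833.
T₂ = 1663 × 0.483833 = 804.6 K.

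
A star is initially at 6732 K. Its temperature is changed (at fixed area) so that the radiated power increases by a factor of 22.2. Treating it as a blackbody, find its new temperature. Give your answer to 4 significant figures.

T₂ ≈ 1.461×10⁴ K

P ∝ T⁴, so T₂/T₁ = (P₂/P₁)^(1/4) = (22.2)^(1/4) = 2.17064.
T₂ = 6732 × 2.17064 = 1.461×10⁴ K.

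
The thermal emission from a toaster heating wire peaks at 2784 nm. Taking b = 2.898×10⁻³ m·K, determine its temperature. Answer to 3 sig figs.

Wien's law gives T = b/λ_max = (2.898×10⁻³ m·K)/(2.784×10⁻⁶ m) = 1.04×10³ K.

T ≈ 1.04×10³ K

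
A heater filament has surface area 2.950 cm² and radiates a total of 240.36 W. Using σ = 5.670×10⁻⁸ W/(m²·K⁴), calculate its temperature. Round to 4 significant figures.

Area A = 2.950 cm² = 2.950×10⁻⁴ m².
P = σAT⁴ ⇒ T = (P/(σA))^(1/4) = (240.36/(5.670×10⁻⁸×2.950×10⁻⁴))^(1/4) = 1947 K.

T ≈ 1947 K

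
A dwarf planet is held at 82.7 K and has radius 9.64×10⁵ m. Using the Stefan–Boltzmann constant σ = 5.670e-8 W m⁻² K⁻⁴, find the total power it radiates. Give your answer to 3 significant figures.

Surface area A = 4πR² = 4π(9.64×10⁵ m)² = 1.16779×10¹³ m².
P = σAT⁴ = 5.670×10⁻⁸ × 1.16779×10¹³ × (82.7)⁴ = 3.10×10¹³ W.

P ≈ 3.10×10¹³ W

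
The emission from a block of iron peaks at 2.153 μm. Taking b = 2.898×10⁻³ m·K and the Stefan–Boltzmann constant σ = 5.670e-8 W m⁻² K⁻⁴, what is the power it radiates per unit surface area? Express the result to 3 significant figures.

I ≈ 1.86×10⁵ W/m²

Wien's law: T = b/λ_max = 2.898×10⁻³/2.153×10⁻⁶ = 1346.03 K.
Then I = σT⁴ = 5.670×10⁻⁸×(1346.03)⁴ = 1.86×10⁵ W/m².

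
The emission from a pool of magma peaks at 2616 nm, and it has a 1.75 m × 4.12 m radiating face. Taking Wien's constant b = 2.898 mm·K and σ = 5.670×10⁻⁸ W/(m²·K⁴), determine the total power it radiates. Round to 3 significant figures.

P ≈ 6.16×10⁵ W

Wien's law: T = b/λ_max = 2.898×10⁻³/2.616×10⁻⁶ = 1107.80 K.
Area A = 1.75 × 4.12 = 7.21 m².
Then P = σAT⁴ = 5.670×10⁻⁸×7.21×(1107.80)⁴ = 6.16×10⁵ W.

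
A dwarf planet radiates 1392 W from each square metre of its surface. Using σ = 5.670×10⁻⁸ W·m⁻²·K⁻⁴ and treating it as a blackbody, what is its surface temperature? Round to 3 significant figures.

T ≈ 396 K

I = σT⁴, so T = (I/σ)^(1/4) = (1392/(5.670×10⁻⁸))^(1/4) = 396 K.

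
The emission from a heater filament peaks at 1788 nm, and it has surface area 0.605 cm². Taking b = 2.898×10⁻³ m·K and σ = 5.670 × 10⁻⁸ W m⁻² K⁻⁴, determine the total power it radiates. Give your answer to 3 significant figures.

Wien's law: T = b/λ_max = 2.898×10⁻³/1.788×10⁻⁶ = 1620.81 K.
Area A = 0.605 cm² = 6.05×10⁻⁵ m².
Then P = σAT⁴ = 5.670×10⁻⁸×6.05×10⁻⁵×(1620.81)⁴ = 23.7 W.

P ≈ 23.7 W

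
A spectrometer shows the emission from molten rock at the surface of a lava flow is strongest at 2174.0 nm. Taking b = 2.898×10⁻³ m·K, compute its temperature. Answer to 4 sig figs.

Wien's law gives T = b/λ_max = (2.898×10⁻³ m·K)/(2.1740×10⁻⁶ m) = 1333 K.

T ≈ 1333 K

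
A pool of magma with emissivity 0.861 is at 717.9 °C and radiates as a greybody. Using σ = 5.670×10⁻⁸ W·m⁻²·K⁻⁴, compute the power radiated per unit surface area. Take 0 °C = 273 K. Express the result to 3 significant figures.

T = 717.9 °C + 273 = 990.9 K.
Stefan–Boltzmann: I = εσT⁴ = 0.861 × 5.670×10⁻⁸ × (990.9)⁴ = 4.71×10⁴ W/m².

I ≈ 4.71×10⁴ W/m²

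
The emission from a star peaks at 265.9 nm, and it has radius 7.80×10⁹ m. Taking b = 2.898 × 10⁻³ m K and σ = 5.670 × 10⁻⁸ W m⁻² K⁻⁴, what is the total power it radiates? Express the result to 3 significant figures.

Wien's law: T = b/λ_max = 2.898×10⁻³/2.659×10⁻⁷ = 10898.8 K.
Surface area A = 4πR² = 4π(7.80×10⁹ m)² = 7.64538×10²⁰ m².
Then P = σAT⁴ = 5.670×10⁻⁸×7.64538×10²⁰×(10898.8)⁴ = 6.12×10²⁹ W.

P ≈ 6.12×10²⁹ W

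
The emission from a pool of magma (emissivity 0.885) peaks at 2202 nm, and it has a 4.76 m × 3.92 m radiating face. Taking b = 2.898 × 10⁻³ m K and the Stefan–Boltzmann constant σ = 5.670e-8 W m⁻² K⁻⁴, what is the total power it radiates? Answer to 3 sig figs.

Wien's law: T = b/λ_max = 2.898×10⁻³/2.202×10⁻⁶ = 1316.08 K.
Area A = 4.76 × 3.92 = 18.6592 m².
Then P = εσAT⁴ = 0.885×5.670×10⁻⁸×18.6592×(1316.08)⁴ = 2.81×10⁶ W.

P ≈ 2.81×10⁶ W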